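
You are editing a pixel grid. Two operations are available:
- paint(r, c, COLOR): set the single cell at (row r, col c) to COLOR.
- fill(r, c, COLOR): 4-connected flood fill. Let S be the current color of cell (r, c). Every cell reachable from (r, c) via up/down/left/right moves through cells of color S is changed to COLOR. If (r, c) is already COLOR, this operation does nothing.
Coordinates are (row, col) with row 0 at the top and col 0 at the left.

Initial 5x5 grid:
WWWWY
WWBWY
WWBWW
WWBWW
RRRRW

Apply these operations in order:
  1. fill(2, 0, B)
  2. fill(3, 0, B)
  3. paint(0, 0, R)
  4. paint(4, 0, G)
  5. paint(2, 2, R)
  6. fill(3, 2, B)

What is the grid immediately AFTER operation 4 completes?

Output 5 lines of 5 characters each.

After op 1 fill(2,0,B) [16 cells changed]:
BBBBY
BBBBY
BBBBB
BBBBB
RRRRB
After op 2 fill(3,0,B) [0 cells changed]:
BBBBY
BBBBY
BBBBB
BBBBB
RRRRB
After op 3 paint(0,0,R):
RBBBY
BBBBY
BBBBB
BBBBB
RRRRB
After op 4 paint(4,0,G):
RBBBY
BBBBY
BBBBB
BBBBB
GRRRB

Answer: RBBBY
BBBBY
BBBBB
BBBBB
GRRRB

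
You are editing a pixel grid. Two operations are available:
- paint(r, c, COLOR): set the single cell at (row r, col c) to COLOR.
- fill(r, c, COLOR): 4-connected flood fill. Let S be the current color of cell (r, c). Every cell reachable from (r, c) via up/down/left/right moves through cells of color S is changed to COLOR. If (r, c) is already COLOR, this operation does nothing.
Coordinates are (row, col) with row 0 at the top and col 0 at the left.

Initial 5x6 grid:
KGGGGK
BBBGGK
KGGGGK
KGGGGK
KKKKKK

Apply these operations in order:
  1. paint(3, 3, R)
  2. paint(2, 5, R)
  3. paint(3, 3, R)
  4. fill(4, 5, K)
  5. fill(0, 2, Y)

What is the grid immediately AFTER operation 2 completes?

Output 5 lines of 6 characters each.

Answer: KGGGGK
BBBGGK
KGGGGR
KGGRGK
KKKKKK

Derivation:
After op 1 paint(3,3,R):
KGGGGK
BBBGGK
KGGGGK
KGGRGK
KKKKKK
After op 2 paint(2,5,R):
KGGGGK
BBBGGK
KGGGGR
KGGRGK
KKKKKK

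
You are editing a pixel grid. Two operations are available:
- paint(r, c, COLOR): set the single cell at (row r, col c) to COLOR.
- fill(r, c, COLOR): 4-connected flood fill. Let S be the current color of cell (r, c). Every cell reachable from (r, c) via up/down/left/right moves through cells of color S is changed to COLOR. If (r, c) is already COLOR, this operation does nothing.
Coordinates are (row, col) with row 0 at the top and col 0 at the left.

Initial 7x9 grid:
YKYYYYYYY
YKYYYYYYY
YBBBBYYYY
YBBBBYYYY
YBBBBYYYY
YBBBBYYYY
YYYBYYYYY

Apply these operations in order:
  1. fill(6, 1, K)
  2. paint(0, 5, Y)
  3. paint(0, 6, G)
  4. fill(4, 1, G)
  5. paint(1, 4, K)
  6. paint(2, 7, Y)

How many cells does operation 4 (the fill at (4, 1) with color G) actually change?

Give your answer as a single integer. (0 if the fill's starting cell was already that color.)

Answer: 17

Derivation:
After op 1 fill(6,1,K) [9 cells changed]:
KKYYYYYYY
KKYYYYYYY
KBBBBYYYY
KBBBBYYYY
KBBBBYYYY
KBBBBYYYY
KKKBYYYYY
After op 2 paint(0,5,Y):
KKYYYYYYY
KKYYYYYYY
KBBBBYYYY
KBBBBYYYY
KBBBBYYYY
KBBBBYYYY
KKKBYYYYY
After op 3 paint(0,6,G):
KKYYYYGYY
KKYYYYYYY
KBBBBYYYY
KBBBBYYYY
KBBBBYYYY
KBBBBYYYY
KKKBYYYYY
After op 4 fill(4,1,G) [17 cells changed]:
KKYYYYGYY
KKYYYYYYY
KGGGGYYYY
KGGGGYYYY
KGGGGYYYY
KGGGGYYYY
KKKGYYYYY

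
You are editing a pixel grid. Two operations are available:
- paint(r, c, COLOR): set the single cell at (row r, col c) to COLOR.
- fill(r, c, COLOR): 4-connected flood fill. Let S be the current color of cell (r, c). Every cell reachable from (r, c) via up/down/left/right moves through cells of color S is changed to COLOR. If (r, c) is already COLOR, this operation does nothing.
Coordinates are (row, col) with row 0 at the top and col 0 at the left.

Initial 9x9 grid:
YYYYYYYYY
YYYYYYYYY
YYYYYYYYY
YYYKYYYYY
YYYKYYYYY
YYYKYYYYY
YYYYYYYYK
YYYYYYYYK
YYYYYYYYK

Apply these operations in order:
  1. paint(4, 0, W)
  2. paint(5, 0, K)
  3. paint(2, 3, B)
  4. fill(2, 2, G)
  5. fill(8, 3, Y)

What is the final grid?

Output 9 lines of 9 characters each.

Answer: YYYYYYYYY
YYYYYYYYY
YYYBYYYYY
YYYKYYYYY
WYYKYYYYY
KYYKYYYYY
YYYYYYYYK
YYYYYYYYK
YYYYYYYYK

Derivation:
After op 1 paint(4,0,W):
YYYYYYYYY
YYYYYYYYY
YYYYYYYYY
YYYKYYYYY
WYYKYYYYY
YYYKYYYYY
YYYYYYYYK
YYYYYYYYK
YYYYYYYYK
After op 2 paint(5,0,K):
YYYYYYYYY
YYYYYYYYY
YYYYYYYYY
YYYKYYYYY
WYYKYYYYY
KYYKYYYYY
YYYYYYYYK
YYYYYYYYK
YYYYYYYYK
After op 3 paint(2,3,B):
YYYYYYYYY
YYYYYYYYY
YYYBYYYYY
YYYKYYYYY
WYYKYYYYY
KYYKYYYYY
YYYYYYYYK
YYYYYYYYK
YYYYYYYYK
After op 4 fill(2,2,G) [72 cells changed]:
GGGGGGGGG
GGGGGGGGG
GGGBGGGGG
GGGKGGGGG
WGGKGGGGG
KGGKGGGGG
GGGGGGGGK
GGGGGGGGK
GGGGGGGGK
After op 5 fill(8,3,Y) [72 cells changed]:
YYYYYYYYY
YYYYYYYYY
YYYBYYYYY
YYYKYYYYY
WYYKYYYYY
KYYKYYYYY
YYYYYYYYK
YYYYYYYYK
YYYYYYYYK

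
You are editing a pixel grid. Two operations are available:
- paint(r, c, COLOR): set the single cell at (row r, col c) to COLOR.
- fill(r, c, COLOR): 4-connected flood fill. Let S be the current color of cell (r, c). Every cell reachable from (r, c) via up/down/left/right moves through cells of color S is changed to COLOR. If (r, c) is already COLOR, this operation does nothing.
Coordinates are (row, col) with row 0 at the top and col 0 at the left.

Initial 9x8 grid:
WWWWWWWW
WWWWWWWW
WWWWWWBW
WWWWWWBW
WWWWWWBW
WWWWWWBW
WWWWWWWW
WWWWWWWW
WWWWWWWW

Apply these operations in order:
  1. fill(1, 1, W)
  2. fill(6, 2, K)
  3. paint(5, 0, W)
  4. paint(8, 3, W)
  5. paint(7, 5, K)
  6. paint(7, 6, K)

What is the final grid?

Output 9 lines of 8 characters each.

After op 1 fill(1,1,W) [0 cells changed]:
WWWWWWWW
WWWWWWWW
WWWWWWBW
WWWWWWBW
WWWWWWBW
WWWWWWBW
WWWWWWWW
WWWWWWWW
WWWWWWWW
After op 2 fill(6,2,K) [68 cells changed]:
KKKKKKKK
KKKKKKKK
KKKKKKBK
KKKKKKBK
KKKKKKBK
KKKKKKBK
KKKKKKKK
KKKKKKKK
KKKKKKKK
After op 3 paint(5,0,W):
KKKKKKKK
KKKKKKKK
KKKKKKBK
KKKKKKBK
KKKKKKBK
WKKKKKBK
KKKKKKKK
KKKKKKKK
KKKKKKKK
After op 4 paint(8,3,W):
KKKKKKKK
KKKKKKKK
KKKKKKBK
KKKKKKBK
KKKKKKBK
WKKKKKBK
KKKKKKKK
KKKKKKKK
KKKWKKKK
After op 5 paint(7,5,K):
KKKKKKKK
KKKKKKKK
KKKKKKBK
KKKKKKBK
KKKKKKBK
WKKKKKBK
KKKKKKKK
KKKKKKKK
KKKWKKKK
After op 6 paint(7,6,K):
KKKKKKKK
KKKKKKKK
KKKKKKBK
KKKKKKBK
KKKKKKBK
WKKKKKBK
KKKKKKKK
KKKKKKKK
KKKWKKKK

Answer: KKKKKKKK
KKKKKKKK
KKKKKKBK
KKKKKKBK
KKKKKKBK
WKKKKKBK
KKKKKKKK
KKKKKKKK
KKKWKKKK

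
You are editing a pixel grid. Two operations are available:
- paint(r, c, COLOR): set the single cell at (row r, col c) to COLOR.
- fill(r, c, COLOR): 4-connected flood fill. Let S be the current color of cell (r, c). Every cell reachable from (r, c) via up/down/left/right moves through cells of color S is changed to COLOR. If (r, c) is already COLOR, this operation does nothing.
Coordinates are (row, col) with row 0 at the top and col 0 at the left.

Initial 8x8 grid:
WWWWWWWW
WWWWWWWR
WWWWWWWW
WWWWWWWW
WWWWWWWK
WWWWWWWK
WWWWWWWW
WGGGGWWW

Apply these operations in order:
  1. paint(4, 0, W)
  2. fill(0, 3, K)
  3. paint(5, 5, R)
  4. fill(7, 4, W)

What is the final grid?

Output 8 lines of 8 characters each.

After op 1 paint(4,0,W):
WWWWWWWW
WWWWWWWR
WWWWWWWW
WWWWWWWW
WWWWWWWK
WWWWWWWK
WWWWWWWW
WGGGGWWW
After op 2 fill(0,3,K) [57 cells changed]:
KKKKKKKK
KKKKKKKR
KKKKKKKK
KKKKKKKK
KKKKKKKK
KKKKKKKK
KKKKKKKK
KGGGGKKK
After op 3 paint(5,5,R):
KKKKKKKK
KKKKKKKR
KKKKKKKK
KKKKKKKK
KKKKKKKK
KKKKKRKK
KKKKKKKK
KGGGGKKK
After op 4 fill(7,4,W) [4 cells changed]:
KKKKKKKK
KKKKKKKR
KKKKKKKK
KKKKKKKK
KKKKKKKK
KKKKKRKK
KKKKKKKK
KWWWWKKK

Answer: KKKKKKKK
KKKKKKKR
KKKKKKKK
KKKKKKKK
KKKKKKKK
KKKKKRKK
KKKKKKKK
KWWWWKKK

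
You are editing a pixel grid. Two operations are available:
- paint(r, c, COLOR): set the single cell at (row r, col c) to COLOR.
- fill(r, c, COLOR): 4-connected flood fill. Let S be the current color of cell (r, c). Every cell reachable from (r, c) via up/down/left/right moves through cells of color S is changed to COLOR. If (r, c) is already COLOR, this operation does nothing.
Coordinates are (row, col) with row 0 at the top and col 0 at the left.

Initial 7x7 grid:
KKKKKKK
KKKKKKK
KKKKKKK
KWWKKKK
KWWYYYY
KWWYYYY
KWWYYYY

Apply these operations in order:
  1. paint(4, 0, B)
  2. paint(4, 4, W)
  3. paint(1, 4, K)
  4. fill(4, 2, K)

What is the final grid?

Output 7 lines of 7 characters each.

After op 1 paint(4,0,B):
KKKKKKK
KKKKKKK
KKKKKKK
KWWKKKK
BWWYYYY
KWWYYYY
KWWYYYY
After op 2 paint(4,4,W):
KKKKKKK
KKKKKKK
KKKKKKK
KWWKKKK
BWWYWYY
KWWYYYY
KWWYYYY
After op 3 paint(1,4,K):
KKKKKKK
KKKKKKK
KKKKKKK
KWWKKKK
BWWYWYY
KWWYYYY
KWWYYYY
After op 4 fill(4,2,K) [8 cells changed]:
KKKKKKK
KKKKKKK
KKKKKKK
KKKKKKK
BKKYWYY
KKKYYYY
KKKYYYY

Answer: KKKKKKK
KKKKKKK
KKKKKKK
KKKKKKK
BKKYWYY
KKKYYYY
KKKYYYY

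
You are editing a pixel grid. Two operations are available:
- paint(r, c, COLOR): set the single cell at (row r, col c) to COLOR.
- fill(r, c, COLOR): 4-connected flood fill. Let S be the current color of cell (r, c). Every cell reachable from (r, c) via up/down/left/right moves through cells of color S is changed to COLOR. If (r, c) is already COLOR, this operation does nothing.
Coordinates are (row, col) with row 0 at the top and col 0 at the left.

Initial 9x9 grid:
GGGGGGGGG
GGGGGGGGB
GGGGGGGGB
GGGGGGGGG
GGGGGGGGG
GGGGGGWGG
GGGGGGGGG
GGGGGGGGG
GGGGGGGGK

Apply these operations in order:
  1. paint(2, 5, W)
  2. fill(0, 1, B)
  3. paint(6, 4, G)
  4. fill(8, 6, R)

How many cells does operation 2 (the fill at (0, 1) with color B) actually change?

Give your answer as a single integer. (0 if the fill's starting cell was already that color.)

After op 1 paint(2,5,W):
GGGGGGGGG
GGGGGGGGB
GGGGGWGGB
GGGGGGGGG
GGGGGGGGG
GGGGGGWGG
GGGGGGGGG
GGGGGGGGG
GGGGGGGGK
After op 2 fill(0,1,B) [76 cells changed]:
BBBBBBBBB
BBBBBBBBB
BBBBBWBBB
BBBBBBBBB
BBBBBBBBB
BBBBBBWBB
BBBBBBBBB
BBBBBBBBB
BBBBBBBBK

Answer: 76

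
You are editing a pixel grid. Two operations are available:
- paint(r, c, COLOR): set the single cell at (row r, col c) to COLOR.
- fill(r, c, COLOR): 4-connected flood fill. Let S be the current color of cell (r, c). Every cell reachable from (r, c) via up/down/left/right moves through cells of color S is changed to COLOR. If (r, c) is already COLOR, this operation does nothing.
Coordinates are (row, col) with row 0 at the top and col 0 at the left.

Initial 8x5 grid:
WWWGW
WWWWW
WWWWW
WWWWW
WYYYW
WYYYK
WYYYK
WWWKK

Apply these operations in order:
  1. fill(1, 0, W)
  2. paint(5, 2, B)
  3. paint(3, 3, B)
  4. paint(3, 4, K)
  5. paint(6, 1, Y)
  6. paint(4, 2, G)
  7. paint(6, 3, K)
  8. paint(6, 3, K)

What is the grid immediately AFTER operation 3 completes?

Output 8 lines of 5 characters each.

Answer: WWWGW
WWWWW
WWWWW
WWWBW
WYYYW
WYBYK
WYYYK
WWWKK

Derivation:
After op 1 fill(1,0,W) [0 cells changed]:
WWWGW
WWWWW
WWWWW
WWWWW
WYYYW
WYYYK
WYYYK
WWWKK
After op 2 paint(5,2,B):
WWWGW
WWWWW
WWWWW
WWWWW
WYYYW
WYBYK
WYYYK
WWWKK
After op 3 paint(3,3,B):
WWWGW
WWWWW
WWWWW
WWWBW
WYYYW
WYBYK
WYYYK
WWWKK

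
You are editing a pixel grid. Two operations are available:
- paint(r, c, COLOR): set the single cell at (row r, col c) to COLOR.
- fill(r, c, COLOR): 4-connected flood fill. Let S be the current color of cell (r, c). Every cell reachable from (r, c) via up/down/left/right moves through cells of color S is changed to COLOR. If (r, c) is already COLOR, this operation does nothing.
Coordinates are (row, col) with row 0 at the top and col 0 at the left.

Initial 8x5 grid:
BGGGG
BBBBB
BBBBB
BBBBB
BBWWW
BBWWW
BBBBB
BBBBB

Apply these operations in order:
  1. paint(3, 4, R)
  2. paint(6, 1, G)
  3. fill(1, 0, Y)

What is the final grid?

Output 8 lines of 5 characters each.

Answer: YGGGG
YYYYY
YYYYY
YYYYR
YYWWW
YYWWW
YGYYY
YYYYY

Derivation:
After op 1 paint(3,4,R):
BGGGG
BBBBB
BBBBB
BBBBR
BBWWW
BBWWW
BBBBB
BBBBB
After op 2 paint(6,1,G):
BGGGG
BBBBB
BBBBB
BBBBR
BBWWW
BBWWW
BGBBB
BBBBB
After op 3 fill(1,0,Y) [28 cells changed]:
YGGGG
YYYYY
YYYYY
YYYYR
YYWWW
YYWWW
YGYYY
YYYYY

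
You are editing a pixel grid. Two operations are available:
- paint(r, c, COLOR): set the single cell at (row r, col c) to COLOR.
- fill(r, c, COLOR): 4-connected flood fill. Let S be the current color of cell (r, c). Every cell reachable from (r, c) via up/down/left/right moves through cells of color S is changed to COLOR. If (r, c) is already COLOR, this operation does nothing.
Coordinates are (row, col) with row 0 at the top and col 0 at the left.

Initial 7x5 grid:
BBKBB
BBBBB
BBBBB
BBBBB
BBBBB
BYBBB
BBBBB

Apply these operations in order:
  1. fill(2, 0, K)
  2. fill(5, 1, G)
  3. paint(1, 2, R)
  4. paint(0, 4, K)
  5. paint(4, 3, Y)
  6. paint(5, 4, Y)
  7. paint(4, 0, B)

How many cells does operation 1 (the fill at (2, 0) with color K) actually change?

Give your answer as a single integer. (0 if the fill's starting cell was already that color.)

Answer: 33

Derivation:
After op 1 fill(2,0,K) [33 cells changed]:
KKKKK
KKKKK
KKKKK
KKKKK
KKKKK
KYKKK
KKKKK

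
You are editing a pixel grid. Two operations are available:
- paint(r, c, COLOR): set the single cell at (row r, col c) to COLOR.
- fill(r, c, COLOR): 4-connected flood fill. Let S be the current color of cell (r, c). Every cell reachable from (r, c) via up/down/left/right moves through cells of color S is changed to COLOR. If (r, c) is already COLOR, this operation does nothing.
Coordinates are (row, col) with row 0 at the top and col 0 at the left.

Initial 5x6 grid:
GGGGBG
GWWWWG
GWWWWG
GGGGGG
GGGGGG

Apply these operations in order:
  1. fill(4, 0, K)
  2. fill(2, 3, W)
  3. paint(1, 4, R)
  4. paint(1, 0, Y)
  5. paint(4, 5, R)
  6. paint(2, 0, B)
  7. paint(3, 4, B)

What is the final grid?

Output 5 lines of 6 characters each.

After op 1 fill(4,0,K) [21 cells changed]:
KKKKBK
KWWWWK
KWWWWK
KKKKKK
KKKKKK
After op 2 fill(2,3,W) [0 cells changed]:
KKKKBK
KWWWWK
KWWWWK
KKKKKK
KKKKKK
After op 3 paint(1,4,R):
KKKKBK
KWWWRK
KWWWWK
KKKKKK
KKKKKK
After op 4 paint(1,0,Y):
KKKKBK
YWWWRK
KWWWWK
KKKKKK
KKKKKK
After op 5 paint(4,5,R):
KKKKBK
YWWWRK
KWWWWK
KKKKKK
KKKKKR
After op 6 paint(2,0,B):
KKKKBK
YWWWRK
BWWWWK
KKKKKK
KKKKKR
After op 7 paint(3,4,B):
KKKKBK
YWWWRK
BWWWWK
KKKKBK
KKKKKR

Answer: KKKKBK
YWWWRK
BWWWWK
KKKKBK
KKKKKR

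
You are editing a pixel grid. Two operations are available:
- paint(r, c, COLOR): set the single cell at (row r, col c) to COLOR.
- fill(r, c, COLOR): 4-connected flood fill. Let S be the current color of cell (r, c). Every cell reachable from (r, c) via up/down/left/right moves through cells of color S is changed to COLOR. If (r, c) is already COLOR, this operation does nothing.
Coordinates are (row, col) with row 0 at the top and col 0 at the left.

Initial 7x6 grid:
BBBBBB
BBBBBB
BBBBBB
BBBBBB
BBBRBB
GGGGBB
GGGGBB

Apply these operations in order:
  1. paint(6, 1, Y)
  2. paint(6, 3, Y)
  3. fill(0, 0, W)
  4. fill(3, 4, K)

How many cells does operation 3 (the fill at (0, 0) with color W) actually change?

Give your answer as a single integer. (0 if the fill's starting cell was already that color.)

Answer: 33

Derivation:
After op 1 paint(6,1,Y):
BBBBBB
BBBBBB
BBBBBB
BBBBBB
BBBRBB
GGGGBB
GYGGBB
After op 2 paint(6,3,Y):
BBBBBB
BBBBBB
BBBBBB
BBBBBB
BBBRBB
GGGGBB
GYGYBB
After op 3 fill(0,0,W) [33 cells changed]:
WWWWWW
WWWWWW
WWWWWW
WWWWWW
WWWRWW
GGGGWW
GYGYWW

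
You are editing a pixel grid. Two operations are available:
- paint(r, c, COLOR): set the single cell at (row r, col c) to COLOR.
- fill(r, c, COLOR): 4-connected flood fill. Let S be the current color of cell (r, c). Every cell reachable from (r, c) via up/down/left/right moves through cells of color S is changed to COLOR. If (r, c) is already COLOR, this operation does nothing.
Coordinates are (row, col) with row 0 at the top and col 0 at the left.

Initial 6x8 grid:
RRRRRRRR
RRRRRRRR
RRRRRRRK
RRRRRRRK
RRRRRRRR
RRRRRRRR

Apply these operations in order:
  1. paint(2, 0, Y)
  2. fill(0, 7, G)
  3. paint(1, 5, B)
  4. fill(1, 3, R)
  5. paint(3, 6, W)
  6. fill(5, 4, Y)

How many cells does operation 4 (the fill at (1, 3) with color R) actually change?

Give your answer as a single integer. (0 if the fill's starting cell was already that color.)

Answer: 44

Derivation:
After op 1 paint(2,0,Y):
RRRRRRRR
RRRRRRRR
YRRRRRRK
RRRRRRRK
RRRRRRRR
RRRRRRRR
After op 2 fill(0,7,G) [45 cells changed]:
GGGGGGGG
GGGGGGGG
YGGGGGGK
GGGGGGGK
GGGGGGGG
GGGGGGGG
After op 3 paint(1,5,B):
GGGGGGGG
GGGGGBGG
YGGGGGGK
GGGGGGGK
GGGGGGGG
GGGGGGGG
After op 4 fill(1,3,R) [44 cells changed]:
RRRRRRRR
RRRRRBRR
YRRRRRRK
RRRRRRRK
RRRRRRRR
RRRRRRRR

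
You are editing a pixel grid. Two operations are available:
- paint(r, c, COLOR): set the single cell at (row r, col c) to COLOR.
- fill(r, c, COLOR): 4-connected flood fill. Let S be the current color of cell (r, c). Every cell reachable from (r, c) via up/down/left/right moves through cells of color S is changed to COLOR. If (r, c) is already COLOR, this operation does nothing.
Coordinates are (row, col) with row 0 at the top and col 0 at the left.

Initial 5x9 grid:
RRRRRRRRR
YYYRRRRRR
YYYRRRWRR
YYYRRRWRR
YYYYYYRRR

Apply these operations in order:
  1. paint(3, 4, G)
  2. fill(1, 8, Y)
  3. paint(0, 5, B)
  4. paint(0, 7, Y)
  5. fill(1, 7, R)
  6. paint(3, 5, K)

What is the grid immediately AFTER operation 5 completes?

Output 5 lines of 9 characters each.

Answer: RRRRRBRRR
RRRRRRRRR
RRRRRRWRR
RRRRGRWRR
RRRRRRRRR

Derivation:
After op 1 paint(3,4,G):
RRRRRRRRR
YYYRRRRRR
YYYRRRWRR
YYYRGRWRR
YYYYYYRRR
After op 2 fill(1,8,Y) [27 cells changed]:
YYYYYYYYY
YYYYYYYYY
YYYYYYWYY
YYYYGYWYY
YYYYYYYYY
After op 3 paint(0,5,B):
YYYYYBYYY
YYYYYYYYY
YYYYYYWYY
YYYYGYWYY
YYYYYYYYY
After op 4 paint(0,7,Y):
YYYYYBYYY
YYYYYYYYY
YYYYYYWYY
YYYYGYWYY
YYYYYYYYY
After op 5 fill(1,7,R) [41 cells changed]:
RRRRRBRRR
RRRRRRRRR
RRRRRRWRR
RRRRGRWRR
RRRRRRRRR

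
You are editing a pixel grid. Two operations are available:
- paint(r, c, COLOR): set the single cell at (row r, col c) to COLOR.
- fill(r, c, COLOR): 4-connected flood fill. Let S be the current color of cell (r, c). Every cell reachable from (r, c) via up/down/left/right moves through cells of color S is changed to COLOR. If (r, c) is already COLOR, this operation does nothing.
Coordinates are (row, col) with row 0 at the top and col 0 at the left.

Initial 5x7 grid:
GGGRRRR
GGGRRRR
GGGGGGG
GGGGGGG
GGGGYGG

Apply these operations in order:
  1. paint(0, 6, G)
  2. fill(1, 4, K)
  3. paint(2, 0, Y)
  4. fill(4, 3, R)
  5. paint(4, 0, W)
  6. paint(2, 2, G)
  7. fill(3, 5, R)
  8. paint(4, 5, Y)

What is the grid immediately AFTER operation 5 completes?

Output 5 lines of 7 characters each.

Answer: RRRKKKG
RRRKKKK
YRRRRRR
RRRRRRR
WRRRYRR

Derivation:
After op 1 paint(0,6,G):
GGGRRRG
GGGRRRR
GGGGGGG
GGGGGGG
GGGGYGG
After op 2 fill(1,4,K) [7 cells changed]:
GGGKKKG
GGGKKKK
GGGGGGG
GGGGGGG
GGGGYGG
After op 3 paint(2,0,Y):
GGGKKKG
GGGKKKK
YGGGGGG
GGGGGGG
GGGGYGG
After op 4 fill(4,3,R) [25 cells changed]:
RRRKKKG
RRRKKKK
YRRRRRR
RRRRRRR
RRRRYRR
After op 5 paint(4,0,W):
RRRKKKG
RRRKKKK
YRRRRRR
RRRRRRR
WRRRYRR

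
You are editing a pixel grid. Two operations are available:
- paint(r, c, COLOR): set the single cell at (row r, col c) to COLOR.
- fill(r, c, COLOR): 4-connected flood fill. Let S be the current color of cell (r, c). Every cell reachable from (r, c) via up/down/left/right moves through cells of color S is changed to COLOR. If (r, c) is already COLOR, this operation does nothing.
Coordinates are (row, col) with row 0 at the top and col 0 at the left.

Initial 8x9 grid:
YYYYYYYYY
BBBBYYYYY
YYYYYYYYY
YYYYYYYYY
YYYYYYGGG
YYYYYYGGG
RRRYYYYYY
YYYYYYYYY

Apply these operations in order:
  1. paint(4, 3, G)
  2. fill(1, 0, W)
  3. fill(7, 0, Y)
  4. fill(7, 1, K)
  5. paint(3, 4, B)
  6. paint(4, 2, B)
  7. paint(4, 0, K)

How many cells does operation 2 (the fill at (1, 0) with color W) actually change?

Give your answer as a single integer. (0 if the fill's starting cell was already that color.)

After op 1 paint(4,3,G):
YYYYYYYYY
BBBBYYYYY
YYYYYYYYY
YYYYYYYYY
YYYGYYGGG
YYYYYYGGG
RRRYYYYYY
YYYYYYYYY
After op 2 fill(1,0,W) [4 cells changed]:
YYYYYYYYY
WWWWYYYYY
YYYYYYYYY
YYYYYYYYY
YYYGYYGGG
YYYYYYGGG
RRRYYYYYY
YYYYYYYYY

Answer: 4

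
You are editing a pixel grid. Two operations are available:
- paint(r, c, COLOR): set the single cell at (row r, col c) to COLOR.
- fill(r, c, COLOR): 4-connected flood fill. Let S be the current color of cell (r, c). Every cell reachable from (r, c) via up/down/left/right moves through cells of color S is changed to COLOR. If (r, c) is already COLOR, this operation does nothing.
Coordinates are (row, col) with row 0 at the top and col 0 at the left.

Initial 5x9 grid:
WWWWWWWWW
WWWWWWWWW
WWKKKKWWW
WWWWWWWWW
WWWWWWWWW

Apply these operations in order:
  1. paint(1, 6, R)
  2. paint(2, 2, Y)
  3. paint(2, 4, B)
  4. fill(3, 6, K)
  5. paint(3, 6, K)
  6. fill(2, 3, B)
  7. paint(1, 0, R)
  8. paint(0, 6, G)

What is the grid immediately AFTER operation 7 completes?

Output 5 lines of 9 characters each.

After op 1 paint(1,6,R):
WWWWWWWWW
WWWWWWRWW
WWKKKKWWW
WWWWWWWWW
WWWWWWWWW
After op 2 paint(2,2,Y):
WWWWWWWWW
WWWWWWRWW
WWYKKKWWW
WWWWWWWWW
WWWWWWWWW
After op 3 paint(2,4,B):
WWWWWWWWW
WWWWWWRWW
WWYKBKWWW
WWWWWWWWW
WWWWWWWWW
After op 4 fill(3,6,K) [40 cells changed]:
KKKKKKKKK
KKKKKKRKK
KKYKBKKKK
KKKKKKKKK
KKKKKKKKK
After op 5 paint(3,6,K):
KKKKKKKKK
KKKKKKRKK
KKYKBKKKK
KKKKKKKKK
KKKKKKKKK
After op 6 fill(2,3,B) [42 cells changed]:
BBBBBBBBB
BBBBBBRBB
BBYBBBBBB
BBBBBBBBB
BBBBBBBBB
After op 7 paint(1,0,R):
BBBBBBBBB
RBBBBBRBB
BBYBBBBBB
BBBBBBBBB
BBBBBBBBB

Answer: BBBBBBBBB
RBBBBBRBB
BBYBBBBBB
BBBBBBBBB
BBBBBBBBB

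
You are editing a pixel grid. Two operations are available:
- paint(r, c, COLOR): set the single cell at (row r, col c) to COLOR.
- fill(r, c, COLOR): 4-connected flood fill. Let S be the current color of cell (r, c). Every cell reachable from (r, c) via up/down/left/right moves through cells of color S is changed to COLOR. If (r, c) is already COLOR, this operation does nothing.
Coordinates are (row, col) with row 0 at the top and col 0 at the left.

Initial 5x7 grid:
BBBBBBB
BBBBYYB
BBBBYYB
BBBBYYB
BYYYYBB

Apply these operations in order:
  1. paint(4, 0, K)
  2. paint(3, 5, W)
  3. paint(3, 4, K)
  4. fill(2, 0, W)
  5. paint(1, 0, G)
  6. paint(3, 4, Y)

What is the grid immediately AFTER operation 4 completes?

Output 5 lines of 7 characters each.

After op 1 paint(4,0,K):
BBBBBBB
BBBBYYB
BBBBYYB
BBBBYYB
KYYYYBB
After op 2 paint(3,5,W):
BBBBBBB
BBBBYYB
BBBBYYB
BBBBYWB
KYYYYBB
After op 3 paint(3,4,K):
BBBBBBB
BBBBYYB
BBBBYYB
BBBBKWB
KYYYYBB
After op 4 fill(2,0,W) [24 cells changed]:
WWWWWWW
WWWWYYW
WWWWYYW
WWWWKWW
KYYYYWW

Answer: WWWWWWW
WWWWYYW
WWWWYYW
WWWWKWW
KYYYYWW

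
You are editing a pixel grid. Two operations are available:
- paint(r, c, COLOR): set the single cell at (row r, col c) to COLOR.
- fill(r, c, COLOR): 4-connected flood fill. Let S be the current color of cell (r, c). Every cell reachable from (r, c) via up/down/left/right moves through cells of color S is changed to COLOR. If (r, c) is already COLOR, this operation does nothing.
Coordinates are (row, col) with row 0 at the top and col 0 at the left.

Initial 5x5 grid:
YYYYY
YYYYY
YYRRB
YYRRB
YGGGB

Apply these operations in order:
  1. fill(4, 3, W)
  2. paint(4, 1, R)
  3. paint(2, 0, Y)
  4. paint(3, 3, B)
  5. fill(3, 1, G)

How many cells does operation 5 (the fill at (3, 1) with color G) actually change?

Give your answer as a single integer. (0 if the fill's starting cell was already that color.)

Answer: 15

Derivation:
After op 1 fill(4,3,W) [3 cells changed]:
YYYYY
YYYYY
YYRRB
YYRRB
YWWWB
After op 2 paint(4,1,R):
YYYYY
YYYYY
YYRRB
YYRRB
YRWWB
After op 3 paint(2,0,Y):
YYYYY
YYYYY
YYRRB
YYRRB
YRWWB
After op 4 paint(3,3,B):
YYYYY
YYYYY
YYRRB
YYRBB
YRWWB
After op 5 fill(3,1,G) [15 cells changed]:
GGGGG
GGGGG
GGRRB
GGRBB
GRWWB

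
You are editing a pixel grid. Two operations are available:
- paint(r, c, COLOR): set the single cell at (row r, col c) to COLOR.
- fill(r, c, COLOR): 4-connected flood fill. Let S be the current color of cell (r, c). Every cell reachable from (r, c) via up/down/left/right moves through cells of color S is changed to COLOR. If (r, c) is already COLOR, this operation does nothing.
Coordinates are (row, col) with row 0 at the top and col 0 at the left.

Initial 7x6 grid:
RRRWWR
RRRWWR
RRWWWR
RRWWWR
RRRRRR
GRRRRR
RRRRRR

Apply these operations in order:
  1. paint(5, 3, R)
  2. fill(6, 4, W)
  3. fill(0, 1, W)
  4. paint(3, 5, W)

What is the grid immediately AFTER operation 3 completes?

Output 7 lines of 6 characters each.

After op 1 paint(5,3,R):
RRRWWR
RRRWWR
RRWWWR
RRWWWR
RRRRRR
GRRRRR
RRRRRR
After op 2 fill(6,4,W) [31 cells changed]:
WWWWWW
WWWWWW
WWWWWW
WWWWWW
WWWWWW
GWWWWW
WWWWWW
After op 3 fill(0,1,W) [0 cells changed]:
WWWWWW
WWWWWW
WWWWWW
WWWWWW
WWWWWW
GWWWWW
WWWWWW

Answer: WWWWWW
WWWWWW
WWWWWW
WWWWWW
WWWWWW
GWWWWW
WWWWWW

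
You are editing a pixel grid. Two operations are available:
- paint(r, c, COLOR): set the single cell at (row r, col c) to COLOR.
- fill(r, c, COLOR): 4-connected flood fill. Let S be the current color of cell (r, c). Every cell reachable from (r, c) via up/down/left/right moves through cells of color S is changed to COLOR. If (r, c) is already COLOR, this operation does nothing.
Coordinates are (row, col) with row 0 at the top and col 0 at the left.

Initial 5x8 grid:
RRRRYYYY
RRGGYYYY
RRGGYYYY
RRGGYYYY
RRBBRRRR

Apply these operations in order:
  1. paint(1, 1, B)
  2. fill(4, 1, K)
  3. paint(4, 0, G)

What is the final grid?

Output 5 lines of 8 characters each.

Answer: KKKKYYYY
KBGGYYYY
KKGGYYYY
KKGGYYYY
GKBBRRRR

Derivation:
After op 1 paint(1,1,B):
RRRRYYYY
RBGGYYYY
RRGGYYYY
RRGGYYYY
RRBBRRRR
After op 2 fill(4,1,K) [11 cells changed]:
KKKKYYYY
KBGGYYYY
KKGGYYYY
KKGGYYYY
KKBBRRRR
After op 3 paint(4,0,G):
KKKKYYYY
KBGGYYYY
KKGGYYYY
KKGGYYYY
GKBBRRRR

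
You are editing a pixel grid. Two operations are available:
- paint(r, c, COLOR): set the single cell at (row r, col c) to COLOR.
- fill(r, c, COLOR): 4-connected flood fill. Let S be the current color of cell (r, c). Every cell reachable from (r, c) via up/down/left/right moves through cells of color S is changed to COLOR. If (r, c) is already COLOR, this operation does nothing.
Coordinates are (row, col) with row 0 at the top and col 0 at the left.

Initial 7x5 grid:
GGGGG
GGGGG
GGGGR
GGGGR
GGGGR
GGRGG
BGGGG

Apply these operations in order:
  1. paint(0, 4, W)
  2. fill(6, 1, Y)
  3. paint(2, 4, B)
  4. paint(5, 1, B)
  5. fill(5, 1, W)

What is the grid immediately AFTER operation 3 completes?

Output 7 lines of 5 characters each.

After op 1 paint(0,4,W):
GGGGW
GGGGG
GGGGR
GGGGR
GGGGR
GGRGG
BGGGG
After op 2 fill(6,1,Y) [29 cells changed]:
YYYYW
YYYYY
YYYYR
YYYYR
YYYYR
YYRYY
BYYYY
After op 3 paint(2,4,B):
YYYYW
YYYYY
YYYYB
YYYYR
YYYYR
YYRYY
BYYYY

Answer: YYYYW
YYYYY
YYYYB
YYYYR
YYYYR
YYRYY
BYYYY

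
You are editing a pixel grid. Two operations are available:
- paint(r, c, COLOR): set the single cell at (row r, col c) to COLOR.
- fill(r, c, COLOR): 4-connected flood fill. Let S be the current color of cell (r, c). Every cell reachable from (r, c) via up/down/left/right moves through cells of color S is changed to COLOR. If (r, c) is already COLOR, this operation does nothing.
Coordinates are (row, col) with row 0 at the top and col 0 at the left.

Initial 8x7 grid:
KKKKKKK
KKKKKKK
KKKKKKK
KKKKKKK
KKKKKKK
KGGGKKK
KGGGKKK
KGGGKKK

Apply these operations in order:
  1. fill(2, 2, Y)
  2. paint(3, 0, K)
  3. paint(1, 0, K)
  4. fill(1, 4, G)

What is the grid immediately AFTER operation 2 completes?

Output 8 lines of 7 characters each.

Answer: YYYYYYY
YYYYYYY
YYYYYYY
KYYYYYY
YYYYYYY
YGGGYYY
YGGGYYY
YGGGYYY

Derivation:
After op 1 fill(2,2,Y) [47 cells changed]:
YYYYYYY
YYYYYYY
YYYYYYY
YYYYYYY
YYYYYYY
YGGGYYY
YGGGYYY
YGGGYYY
After op 2 paint(3,0,K):
YYYYYYY
YYYYYYY
YYYYYYY
KYYYYYY
YYYYYYY
YGGGYYY
YGGGYYY
YGGGYYY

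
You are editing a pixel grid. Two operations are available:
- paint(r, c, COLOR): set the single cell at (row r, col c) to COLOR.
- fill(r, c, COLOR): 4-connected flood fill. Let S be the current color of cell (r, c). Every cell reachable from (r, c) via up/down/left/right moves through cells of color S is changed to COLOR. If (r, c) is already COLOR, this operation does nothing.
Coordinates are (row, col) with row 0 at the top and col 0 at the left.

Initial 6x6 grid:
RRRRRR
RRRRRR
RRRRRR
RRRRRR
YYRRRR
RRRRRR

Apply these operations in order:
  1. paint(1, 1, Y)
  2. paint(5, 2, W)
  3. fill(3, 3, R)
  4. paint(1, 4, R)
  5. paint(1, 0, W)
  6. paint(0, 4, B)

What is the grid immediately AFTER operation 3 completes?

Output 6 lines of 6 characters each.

Answer: RRRRRR
RYRRRR
RRRRRR
RRRRRR
YYRRRR
RRWRRR

Derivation:
After op 1 paint(1,1,Y):
RRRRRR
RYRRRR
RRRRRR
RRRRRR
YYRRRR
RRRRRR
After op 2 paint(5,2,W):
RRRRRR
RYRRRR
RRRRRR
RRRRRR
YYRRRR
RRWRRR
After op 3 fill(3,3,R) [0 cells changed]:
RRRRRR
RYRRRR
RRRRRR
RRRRRR
YYRRRR
RRWRRR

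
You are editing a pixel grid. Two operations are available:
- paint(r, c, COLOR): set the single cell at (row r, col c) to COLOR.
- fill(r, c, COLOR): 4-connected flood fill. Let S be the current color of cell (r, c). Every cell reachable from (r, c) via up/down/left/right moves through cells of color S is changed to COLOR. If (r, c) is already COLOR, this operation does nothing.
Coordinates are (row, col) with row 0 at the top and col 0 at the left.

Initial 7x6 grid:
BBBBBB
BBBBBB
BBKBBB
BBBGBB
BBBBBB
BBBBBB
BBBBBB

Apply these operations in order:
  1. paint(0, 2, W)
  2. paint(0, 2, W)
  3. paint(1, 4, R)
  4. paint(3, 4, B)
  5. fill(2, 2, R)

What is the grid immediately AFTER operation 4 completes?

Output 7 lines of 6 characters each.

Answer: BBWBBB
BBBBRB
BBKBBB
BBBGBB
BBBBBB
BBBBBB
BBBBBB

Derivation:
After op 1 paint(0,2,W):
BBWBBB
BBBBBB
BBKBBB
BBBGBB
BBBBBB
BBBBBB
BBBBBB
After op 2 paint(0,2,W):
BBWBBB
BBBBBB
BBKBBB
BBBGBB
BBBBBB
BBBBBB
BBBBBB
After op 3 paint(1,4,R):
BBWBBB
BBBBRB
BBKBBB
BBBGBB
BBBBBB
BBBBBB
BBBBBB
After op 4 paint(3,4,B):
BBWBBB
BBBBRB
BBKBBB
BBBGBB
BBBBBB
BBBBBB
BBBBBB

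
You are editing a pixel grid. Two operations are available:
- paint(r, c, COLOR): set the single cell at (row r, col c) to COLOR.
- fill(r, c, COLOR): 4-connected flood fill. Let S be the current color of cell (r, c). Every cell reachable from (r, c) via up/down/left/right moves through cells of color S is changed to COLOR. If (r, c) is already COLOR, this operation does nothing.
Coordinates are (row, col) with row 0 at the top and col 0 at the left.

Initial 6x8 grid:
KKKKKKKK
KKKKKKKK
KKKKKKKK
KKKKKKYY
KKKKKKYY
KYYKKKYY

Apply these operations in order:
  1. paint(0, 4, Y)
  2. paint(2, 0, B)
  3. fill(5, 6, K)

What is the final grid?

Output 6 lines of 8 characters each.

After op 1 paint(0,4,Y):
KKKKYKKK
KKKKKKKK
KKKKKKKK
KKKKKKYY
KKKKKKYY
KYYKKKYY
After op 2 paint(2,0,B):
KKKKYKKK
KKKKKKKK
BKKKKKKK
KKKKKKYY
KKKKKKYY
KYYKKKYY
After op 3 fill(5,6,K) [6 cells changed]:
KKKKYKKK
KKKKKKKK
BKKKKKKK
KKKKKKKK
KKKKKKKK
KYYKKKKK

Answer: KKKKYKKK
KKKKKKKK
BKKKKKKK
KKKKKKKK
KKKKKKKK
KYYKKKKK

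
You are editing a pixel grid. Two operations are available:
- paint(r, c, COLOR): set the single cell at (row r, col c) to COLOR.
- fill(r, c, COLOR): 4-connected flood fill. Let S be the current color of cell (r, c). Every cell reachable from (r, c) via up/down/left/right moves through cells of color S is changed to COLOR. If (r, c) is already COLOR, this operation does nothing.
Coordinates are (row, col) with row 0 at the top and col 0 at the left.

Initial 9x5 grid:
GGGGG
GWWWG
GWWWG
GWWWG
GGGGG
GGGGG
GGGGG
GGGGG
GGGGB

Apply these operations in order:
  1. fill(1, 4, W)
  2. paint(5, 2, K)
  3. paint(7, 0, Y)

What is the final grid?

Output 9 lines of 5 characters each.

After op 1 fill(1,4,W) [35 cells changed]:
WWWWW
WWWWW
WWWWW
WWWWW
WWWWW
WWWWW
WWWWW
WWWWW
WWWWB
After op 2 paint(5,2,K):
WWWWW
WWWWW
WWWWW
WWWWW
WWWWW
WWKWW
WWWWW
WWWWW
WWWWB
After op 3 paint(7,0,Y):
WWWWW
WWWWW
WWWWW
WWWWW
WWWWW
WWKWW
WWWWW
YWWWW
WWWWB

Answer: WWWWW
WWWWW
WWWWW
WWWWW
WWWWW
WWKWW
WWWWW
YWWWW
WWWWB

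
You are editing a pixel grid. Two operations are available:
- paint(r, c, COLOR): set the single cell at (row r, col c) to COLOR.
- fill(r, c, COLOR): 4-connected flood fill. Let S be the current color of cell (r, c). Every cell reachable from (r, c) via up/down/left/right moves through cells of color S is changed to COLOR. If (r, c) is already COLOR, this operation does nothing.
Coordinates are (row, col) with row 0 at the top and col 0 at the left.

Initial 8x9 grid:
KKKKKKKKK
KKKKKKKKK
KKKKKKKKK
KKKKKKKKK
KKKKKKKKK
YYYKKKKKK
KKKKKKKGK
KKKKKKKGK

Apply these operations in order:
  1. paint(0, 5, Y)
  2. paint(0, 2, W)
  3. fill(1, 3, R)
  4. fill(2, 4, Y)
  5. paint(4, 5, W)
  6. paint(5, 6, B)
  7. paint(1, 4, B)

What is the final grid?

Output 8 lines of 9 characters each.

Answer: YYWYYYYYY
YYYYBYYYY
YYYYYYYYY
YYYYYYYYY
YYYYYWYYY
YYYYYYBYY
YYYYYYYGY
YYYYYYYGY

Derivation:
After op 1 paint(0,5,Y):
KKKKKYKKK
KKKKKKKKK
KKKKKKKKK
KKKKKKKKK
KKKKKKKKK
YYYKKKKKK
KKKKKKKGK
KKKKKKKGK
After op 2 paint(0,2,W):
KKWKKYKKK
KKKKKKKKK
KKKKKKKKK
KKKKKKKKK
KKKKKKKKK
YYYKKKKKK
KKKKKKKGK
KKKKKKKGK
After op 3 fill(1,3,R) [65 cells changed]:
RRWRRYRRR
RRRRRRRRR
RRRRRRRRR
RRRRRRRRR
RRRRRRRRR
YYYRRRRRR
RRRRRRRGR
RRRRRRRGR
After op 4 fill(2,4,Y) [65 cells changed]:
YYWYYYYYY
YYYYYYYYY
YYYYYYYYY
YYYYYYYYY
YYYYYYYYY
YYYYYYYYY
YYYYYYYGY
YYYYYYYGY
After op 5 paint(4,5,W):
YYWYYYYYY
YYYYYYYYY
YYYYYYYYY
YYYYYYYYY
YYYYYWYYY
YYYYYYYYY
YYYYYYYGY
YYYYYYYGY
After op 6 paint(5,6,B):
YYWYYYYYY
YYYYYYYYY
YYYYYYYYY
YYYYYYYYY
YYYYYWYYY
YYYYYYBYY
YYYYYYYGY
YYYYYYYGY
After op 7 paint(1,4,B):
YYWYYYYYY
YYYYBYYYY
YYYYYYYYY
YYYYYYYYY
YYYYYWYYY
YYYYYYBYY
YYYYYYYGY
YYYYYYYGY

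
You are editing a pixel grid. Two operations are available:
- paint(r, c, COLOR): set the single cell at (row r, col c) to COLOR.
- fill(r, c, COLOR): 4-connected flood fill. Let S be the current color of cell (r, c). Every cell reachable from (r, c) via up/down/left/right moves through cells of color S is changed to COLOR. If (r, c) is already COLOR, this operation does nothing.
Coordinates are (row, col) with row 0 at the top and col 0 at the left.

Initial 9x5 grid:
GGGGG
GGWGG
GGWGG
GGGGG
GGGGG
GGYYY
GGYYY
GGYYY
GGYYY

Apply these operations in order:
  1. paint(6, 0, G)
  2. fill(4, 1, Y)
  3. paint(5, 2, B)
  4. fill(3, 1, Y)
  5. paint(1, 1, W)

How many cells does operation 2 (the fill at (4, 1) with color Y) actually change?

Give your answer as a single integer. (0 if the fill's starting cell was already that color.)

Answer: 31

Derivation:
After op 1 paint(6,0,G):
GGGGG
GGWGG
GGWGG
GGGGG
GGGGG
GGYYY
GGYYY
GGYYY
GGYYY
After op 2 fill(4,1,Y) [31 cells changed]:
YYYYY
YYWYY
YYWYY
YYYYY
YYYYY
YYYYY
YYYYY
YYYYY
YYYYY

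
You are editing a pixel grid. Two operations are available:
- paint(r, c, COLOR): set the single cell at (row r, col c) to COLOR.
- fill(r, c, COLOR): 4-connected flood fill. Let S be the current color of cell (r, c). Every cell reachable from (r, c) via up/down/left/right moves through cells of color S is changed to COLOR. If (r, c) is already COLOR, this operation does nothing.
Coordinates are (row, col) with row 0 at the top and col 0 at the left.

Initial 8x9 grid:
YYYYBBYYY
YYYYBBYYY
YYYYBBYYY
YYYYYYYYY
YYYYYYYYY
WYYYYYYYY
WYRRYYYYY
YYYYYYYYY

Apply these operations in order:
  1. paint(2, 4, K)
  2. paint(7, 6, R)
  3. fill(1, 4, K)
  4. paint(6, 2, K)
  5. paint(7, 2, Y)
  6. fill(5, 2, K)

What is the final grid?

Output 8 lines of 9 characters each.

Answer: KKKKKKKKK
KKKKKKKKK
KKKKKKKKK
KKKKKKKKK
KKKKKKKKK
WKKKKKKKK
WKKRKKKKK
KKKKKKRKK

Derivation:
After op 1 paint(2,4,K):
YYYYBBYYY
YYYYBBYYY
YYYYKBYYY
YYYYYYYYY
YYYYYYYYY
WYYYYYYYY
WYRRYYYYY
YYYYYYYYY
After op 2 paint(7,6,R):
YYYYBBYYY
YYYYBBYYY
YYYYKBYYY
YYYYYYYYY
YYYYYYYYY
WYYYYYYYY
WYRRYYYYY
YYYYYYRYY
After op 3 fill(1,4,K) [5 cells changed]:
YYYYKKYYY
YYYYKKYYY
YYYYKKYYY
YYYYYYYYY
YYYYYYYYY
WYYYYYYYY
WYRRYYYYY
YYYYYYRYY
After op 4 paint(6,2,K):
YYYYKKYYY
YYYYKKYYY
YYYYKKYYY
YYYYYYYYY
YYYYYYYYY
WYYYYYYYY
WYKRYYYYY
YYYYYYRYY
After op 5 paint(7,2,Y):
YYYYKKYYY
YYYYKKYYY
YYYYKKYYY
YYYYYYYYY
YYYYYYYYY
WYYYYYYYY
WYKRYYYYY
YYYYYYRYY
After op 6 fill(5,2,K) [61 cells changed]:
KKKKKKKKK
KKKKKKKKK
KKKKKKKKK
KKKKKKKKK
KKKKKKKKK
WKKKKKKKK
WKKRKKKKK
KKKKKKRKK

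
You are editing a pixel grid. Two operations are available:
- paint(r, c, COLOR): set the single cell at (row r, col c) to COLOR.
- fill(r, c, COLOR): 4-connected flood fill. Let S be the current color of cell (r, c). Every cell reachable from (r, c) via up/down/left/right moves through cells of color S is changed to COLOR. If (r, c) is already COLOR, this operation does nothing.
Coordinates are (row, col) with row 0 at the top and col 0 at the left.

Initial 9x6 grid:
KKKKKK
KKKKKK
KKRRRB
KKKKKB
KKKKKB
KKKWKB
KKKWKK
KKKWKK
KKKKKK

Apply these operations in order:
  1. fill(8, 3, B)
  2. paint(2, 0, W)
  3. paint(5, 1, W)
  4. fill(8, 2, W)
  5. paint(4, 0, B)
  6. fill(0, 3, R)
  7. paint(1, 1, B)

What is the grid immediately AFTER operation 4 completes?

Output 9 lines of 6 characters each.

Answer: WWWWWW
WWWWWW
WWRRRW
WWWWWW
WWWWWW
WWWWWW
WWWWWW
WWWWWW
WWWWWW

Derivation:
After op 1 fill(8,3,B) [44 cells changed]:
BBBBBB
BBBBBB
BBRRRB
BBBBBB
BBBBBB
BBBWBB
BBBWBB
BBBWBB
BBBBBB
After op 2 paint(2,0,W):
BBBBBB
BBBBBB
WBRRRB
BBBBBB
BBBBBB
BBBWBB
BBBWBB
BBBWBB
BBBBBB
After op 3 paint(5,1,W):
BBBBBB
BBBBBB
WBRRRB
BBBBBB
BBBBBB
BWBWBB
BBBWBB
BBBWBB
BBBBBB
After op 4 fill(8,2,W) [46 cells changed]:
WWWWWW
WWWWWW
WWRRRW
WWWWWW
WWWWWW
WWWWWW
WWWWWW
WWWWWW
WWWWWW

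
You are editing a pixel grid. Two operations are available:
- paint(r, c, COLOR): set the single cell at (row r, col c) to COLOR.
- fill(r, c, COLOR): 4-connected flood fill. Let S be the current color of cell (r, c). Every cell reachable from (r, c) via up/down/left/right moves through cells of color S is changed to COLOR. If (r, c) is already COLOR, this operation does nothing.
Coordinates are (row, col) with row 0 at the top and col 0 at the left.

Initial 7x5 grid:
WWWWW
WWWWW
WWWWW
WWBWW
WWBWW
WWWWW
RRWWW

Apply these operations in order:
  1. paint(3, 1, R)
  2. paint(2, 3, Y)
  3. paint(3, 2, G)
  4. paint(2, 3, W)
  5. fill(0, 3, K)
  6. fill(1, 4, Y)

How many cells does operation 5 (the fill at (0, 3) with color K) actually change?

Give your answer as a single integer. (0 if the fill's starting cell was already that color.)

After op 1 paint(3,1,R):
WWWWW
WWWWW
WWWWW
WRBWW
WWBWW
WWWWW
RRWWW
After op 2 paint(2,3,Y):
WWWWW
WWWWW
WWWYW
WRBWW
WWBWW
WWWWW
RRWWW
After op 3 paint(3,2,G):
WWWWW
WWWWW
WWWYW
WRGWW
WWBWW
WWWWW
RRWWW
After op 4 paint(2,3,W):
WWWWW
WWWWW
WWWWW
WRGWW
WWBWW
WWWWW
RRWWW
After op 5 fill(0,3,K) [30 cells changed]:
KKKKK
KKKKK
KKKKK
KRGKK
KKBKK
KKKKK
RRKKK

Answer: 30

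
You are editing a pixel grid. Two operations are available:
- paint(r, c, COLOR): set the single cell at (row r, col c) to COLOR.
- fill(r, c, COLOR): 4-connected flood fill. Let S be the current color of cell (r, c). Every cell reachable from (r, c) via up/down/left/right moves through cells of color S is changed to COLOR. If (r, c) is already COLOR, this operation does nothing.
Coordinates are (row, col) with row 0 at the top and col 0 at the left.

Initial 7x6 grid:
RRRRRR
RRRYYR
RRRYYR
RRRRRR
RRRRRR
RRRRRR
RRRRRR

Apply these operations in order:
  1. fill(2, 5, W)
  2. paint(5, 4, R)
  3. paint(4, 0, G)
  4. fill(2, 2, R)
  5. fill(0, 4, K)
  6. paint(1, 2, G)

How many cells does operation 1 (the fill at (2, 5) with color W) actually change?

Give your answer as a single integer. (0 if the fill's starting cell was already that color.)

Answer: 38

Derivation:
After op 1 fill(2,5,W) [38 cells changed]:
WWWWWW
WWWYYW
WWWYYW
WWWWWW
WWWWWW
WWWWWW
WWWWWW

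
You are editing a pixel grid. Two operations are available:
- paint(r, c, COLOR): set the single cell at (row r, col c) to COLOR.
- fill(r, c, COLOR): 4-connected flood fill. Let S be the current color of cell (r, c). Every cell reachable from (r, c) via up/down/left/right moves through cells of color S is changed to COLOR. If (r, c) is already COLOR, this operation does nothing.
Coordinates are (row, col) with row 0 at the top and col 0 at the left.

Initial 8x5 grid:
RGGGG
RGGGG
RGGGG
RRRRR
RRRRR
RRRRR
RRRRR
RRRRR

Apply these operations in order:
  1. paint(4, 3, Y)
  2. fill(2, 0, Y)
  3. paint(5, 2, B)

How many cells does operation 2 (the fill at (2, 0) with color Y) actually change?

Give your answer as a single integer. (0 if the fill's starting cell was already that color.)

After op 1 paint(4,3,Y):
RGGGG
RGGGG
RGGGG
RRRRR
RRRYR
RRRRR
RRRRR
RRRRR
After op 2 fill(2,0,Y) [27 cells changed]:
YGGGG
YGGGG
YGGGG
YYYYY
YYYYY
YYYYY
YYYYY
YYYYY

Answer: 27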